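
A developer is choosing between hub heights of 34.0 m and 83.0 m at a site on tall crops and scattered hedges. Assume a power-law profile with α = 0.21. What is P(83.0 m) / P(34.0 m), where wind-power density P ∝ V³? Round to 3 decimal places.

Speed ratio: V_B/V_A = (z_B/z_A)^α = (83.0/34.0)^0.21 = (2.4412)^0.21 = 1.20613
Power-density ratio: P_B/P_A = (V_B/V_A)³ = (1.20613)³ = 1.75464

1.755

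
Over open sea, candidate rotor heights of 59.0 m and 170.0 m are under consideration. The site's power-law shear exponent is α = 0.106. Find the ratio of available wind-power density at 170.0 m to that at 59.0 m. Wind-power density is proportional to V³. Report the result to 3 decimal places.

1.400

Speed ratio: V_B/V_A = (z_B/z_A)^α = (170.0/59.0)^0.106 = (2.8814)^0.106 = 1.11871
Power-density ratio: P_B/P_A = (V_B/V_A)³ = (1.11871)³ = 1.40008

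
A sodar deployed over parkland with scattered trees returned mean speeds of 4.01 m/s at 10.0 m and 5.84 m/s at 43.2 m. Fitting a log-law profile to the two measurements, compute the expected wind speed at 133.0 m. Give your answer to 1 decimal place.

Log law: V ∝ ln(z/z₀). From the pair, with r = V₁/V₂ = 0.68664,
ln z₀ = (ln z₁ − r·ln z₂)/(1 − r) = (2.3026 − 0.68664×3.7658)/0.31336 = -0.9038 → z₀ = 0.4050 m
V₃ = V₁ · ln(z₃/z₀)/ln(z₁/z₀) = 4.01 × 5.7941/3.2064 = 7.2464 m/s

7.2 m/s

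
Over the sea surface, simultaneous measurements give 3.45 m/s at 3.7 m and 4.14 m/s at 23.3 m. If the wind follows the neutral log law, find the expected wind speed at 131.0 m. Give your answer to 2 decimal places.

4.79 m/s

Log law: V ∝ ln(z/z₀). From the pair, with r = V₁/V₂ = 0.83333,
ln z₀ = (ln z₁ − r·ln z₂)/(1 − r) = (1.3083 − 0.83333×3.1485)/0.16667 = -7.8923 → z₀ = 0.0003736 m
V₃ = V₁ · ln(z₃/z₀)/ln(z₁/z₀) = 3.45 × 12.7675/9.2006 = 4.7875 m/s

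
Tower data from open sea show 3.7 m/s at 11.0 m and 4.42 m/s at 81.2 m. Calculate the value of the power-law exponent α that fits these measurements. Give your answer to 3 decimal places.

Power law: V₂/V₁ = (z₂/z₁)^α ⇒ α = ln(V₂/V₁) / ln(z₂/z₁)
α = ln(4.42/3.7) / ln(81.2/11.0) = ln(1.1946) / ln(7.3818)
  = 0.17781 / 1.99902 = 0.08895

α ≈ 0.089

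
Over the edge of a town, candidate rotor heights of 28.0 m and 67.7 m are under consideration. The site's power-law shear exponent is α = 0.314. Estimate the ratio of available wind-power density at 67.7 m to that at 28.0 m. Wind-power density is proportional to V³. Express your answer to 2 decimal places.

Speed ratio: V_B/V_A = (z_B/z_A)^α = (67.7/28.0)^0.314 = (2.4179)^0.314 = 1.31946
Power-density ratio: P_B/P_A = (V_B/V_A)³ = (1.31946)³ = 2.29716

2.30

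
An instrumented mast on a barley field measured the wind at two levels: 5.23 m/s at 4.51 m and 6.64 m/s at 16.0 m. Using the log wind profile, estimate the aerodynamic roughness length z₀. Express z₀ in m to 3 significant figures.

z₀ ≈ 0.0411 m

Log law: V(z) ∝ ln(z/z₀). With r = V₁/V₂ = 5.23/6.64 = 0.78765,
r · ln(z₂/z₀) = ln(z₁/z₀) ⇒ ln z₀ = (ln z₁ − r·ln z₂)/(1 − r)
ln z₀ = (1.50630 − 0.78765×2.77259) / 0.21235 = -3.1907
z₀ = exp(-3.1907) = 0.04114 m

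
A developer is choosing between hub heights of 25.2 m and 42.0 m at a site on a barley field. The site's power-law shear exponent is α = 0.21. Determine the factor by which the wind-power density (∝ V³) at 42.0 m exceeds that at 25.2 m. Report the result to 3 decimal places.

1.380

Speed ratio: V_B/V_A = (z_B/z_A)^α = (42.0/25.2)^0.21 = (1.6667)^0.21 = 1.11324
Power-density ratio: P_B/P_A = (V_B/V_A)³ = (1.11324)³ = 1.37964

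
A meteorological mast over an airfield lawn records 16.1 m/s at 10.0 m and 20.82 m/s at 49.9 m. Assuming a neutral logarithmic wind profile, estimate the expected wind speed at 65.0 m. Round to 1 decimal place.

Log law: V ∝ ln(z/z₀). From the pair, with r = V₁/V₂ = 0.77329,
ln z₀ = (ln z₁ − r·ln z₂)/(1 − r) = (2.3026 − 0.77329×3.9100)/0.22671 = -3.1804 → z₀ = 0.04157 m
V₃ = V₁ · ln(z₃/z₀)/ln(z₁/z₀) = 16.1 × 7.3548/5.4830 = 21.5963 m/s

21.6 m/s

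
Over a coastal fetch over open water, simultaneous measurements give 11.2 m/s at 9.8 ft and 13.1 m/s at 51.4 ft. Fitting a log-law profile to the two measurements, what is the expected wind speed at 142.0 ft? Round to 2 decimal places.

14.27 m/s

Log law: V ∝ ln(z/z₀). From the pair, with r = V₁/V₂ = 0.85496,
ln z₀ = (ln z₁ − r·ln z₂)/(1 − r) = (2.2824 − 0.85496×3.9396)/0.14504 = -7.4867 → z₀ = 0.0005605 ft
V₃ = V₁ · ln(z₃/z₀)/ln(z₁/z₀) = 11.2 × 12.4425/9.7691 = 14.2650 m/s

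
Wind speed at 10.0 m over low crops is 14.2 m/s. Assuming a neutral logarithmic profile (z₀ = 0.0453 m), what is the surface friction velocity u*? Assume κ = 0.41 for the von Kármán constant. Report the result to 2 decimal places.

Log law: V(z) = (u*/κ) · ln(z/z₀) ⇒ u* = κ · V / ln(z/z₀)
u* = 0.41 × 14.2 / ln(10.0/0.0453) = 0.41 × 14.2 / 5.3970
   = 5.8220 / 5.3970 = 1.0787 m/s

u* ≈ 1.08 m/s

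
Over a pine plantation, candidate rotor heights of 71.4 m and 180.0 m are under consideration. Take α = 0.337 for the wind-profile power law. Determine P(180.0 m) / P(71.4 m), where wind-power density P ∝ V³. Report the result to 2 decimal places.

2.55

Speed ratio: V_B/V_A = (z_B/z_A)^α = (180.0/71.4)^0.337 = (2.5210)^0.337 = 1.36562
Power-density ratio: P_B/P_A = (V_B/V_A)³ = (1.36562)³ = 2.54678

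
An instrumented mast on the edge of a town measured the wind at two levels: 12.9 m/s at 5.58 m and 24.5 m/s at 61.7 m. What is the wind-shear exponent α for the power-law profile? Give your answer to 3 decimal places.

Power law: V₂/V₁ = (z₂/z₁)^α ⇒ α = ln(V₂/V₁) / ln(z₂/z₁)
α = ln(24.5/12.9) / ln(61.7/5.58) = ln(1.8992) / ln(11.0573)
  = 0.64145 / 2.40310 = 0.26692

α ≈ 0.267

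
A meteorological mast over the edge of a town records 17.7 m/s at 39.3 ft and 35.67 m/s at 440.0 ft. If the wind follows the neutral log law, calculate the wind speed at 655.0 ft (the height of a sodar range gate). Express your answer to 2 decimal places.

38.63 m/s

Log law: V ∝ ln(z/z₀). From the pair, with r = V₁/V₂ = 0.49622,
ln z₀ = (ln z₁ − r·ln z₂)/(1 − r) = (3.6712 − 0.49622×6.0868)/0.50378 = 1.2920 → z₀ = 3.640 ft
V₃ = V₁ · ln(z₃/z₀)/ln(z₁/z₀) = 17.7 × 5.1927/2.3793 = 38.6298 m/s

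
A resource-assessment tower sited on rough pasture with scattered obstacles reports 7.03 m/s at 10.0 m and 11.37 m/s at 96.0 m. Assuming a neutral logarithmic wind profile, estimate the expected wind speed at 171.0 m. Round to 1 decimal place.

Log law: V ∝ ln(z/z₀). From the pair, with r = V₁/V₂ = 0.61829,
ln z₀ = (ln z₁ − r·ln z₂)/(1 − r) = (2.3026 − 0.61829×4.5643)/0.38171 = -1.3611 → z₀ = 0.2564 m
V₃ = V₁ · ln(z₃/z₀)/ln(z₁/z₀) = 7.03 × 6.5027/3.6636 = 12.4778 m/s

12.5 m/s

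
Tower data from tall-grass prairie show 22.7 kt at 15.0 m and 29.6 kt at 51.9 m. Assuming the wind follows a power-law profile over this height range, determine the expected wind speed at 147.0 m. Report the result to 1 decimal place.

37.0 kt

First find α: α = ln(V₂/V₁)/ln(z₂/z₁) = ln(29.6/22.7)/ln(51.9/15.0) = 0.26541/1.24127 = 0.2138
Extrapolate from 51.9 m to 147.0 m: V₃ = 29.6 × (147.0/51.9)^0.2138 = 29.6 × 1.2493 = 36.9803 kt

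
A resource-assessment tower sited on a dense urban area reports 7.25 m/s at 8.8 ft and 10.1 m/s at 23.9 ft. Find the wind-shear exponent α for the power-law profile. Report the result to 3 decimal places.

α ≈ 0.332

Power law: V₂/V₁ = (z₂/z₁)^α ⇒ α = ln(V₂/V₁) / ln(z₂/z₁)
α = ln(10.1/7.25) / ln(23.9/8.8) = ln(1.3931) / ln(2.7159)
  = 0.33153 / 0.99913 = 0.33182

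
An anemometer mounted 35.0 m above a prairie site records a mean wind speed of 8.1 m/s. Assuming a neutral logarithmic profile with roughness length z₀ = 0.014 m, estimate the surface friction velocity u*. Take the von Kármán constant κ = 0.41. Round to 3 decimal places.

u* ≈ 0.424 m/s

Log law: V(z) = (u*/κ) · ln(z/z₀) ⇒ u* = κ · V / ln(z/z₀)
u* = 0.41 × 8.1 / ln(35.0/0.014) = 0.41 × 8.1 / 7.8240
   = 3.3210 / 7.8240 = 0.4245 m/s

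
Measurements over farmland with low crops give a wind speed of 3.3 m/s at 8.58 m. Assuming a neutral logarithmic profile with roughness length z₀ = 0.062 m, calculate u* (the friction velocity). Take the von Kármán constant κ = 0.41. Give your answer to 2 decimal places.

Log law: V(z) = (u*/κ) · ln(z/z₀) ⇒ u* = κ · V / ln(z/z₀)
u* = 0.41 × 3.3 / ln(8.58/0.062) = 0.41 × 3.3 / 4.9301
   = 1.3530 / 4.9301 = 0.2744 m/s

u* ≈ 0.27 m/s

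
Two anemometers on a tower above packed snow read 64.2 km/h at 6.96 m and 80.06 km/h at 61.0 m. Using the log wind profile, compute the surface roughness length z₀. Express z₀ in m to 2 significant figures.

z₀ ≈ 0.0011 m

Log law: V(z) ∝ ln(z/z₀). With r = V₁/V₂ = 64.2/80.06 = 0.80190,
r · ln(z₂/z₀) = ln(z₁/z₀) ⇒ ln z₀ = (ln z₁ − r·ln z₂)/(1 − r)
ln z₀ = (1.94018 − 0.80190×4.11087) / 0.19810 = -6.8466
z₀ = exp(-6.8466) = 0.001063 m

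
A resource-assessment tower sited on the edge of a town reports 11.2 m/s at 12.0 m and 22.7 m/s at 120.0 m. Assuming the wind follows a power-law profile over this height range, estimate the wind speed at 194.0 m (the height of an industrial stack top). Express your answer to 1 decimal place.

First find α: α = ln(V₂/V₁)/ln(z₂/z₁) = ln(22.7/11.2)/ln(120.0/12.0) = 0.70645/2.30259 = 0.3068
Extrapolate from 120.0 m to 194.0 m: V₃ = 22.7 × (194.0/120.0)^0.3068 = 22.7 × 1.1588 = 26.3046 m/s

26.3 m/s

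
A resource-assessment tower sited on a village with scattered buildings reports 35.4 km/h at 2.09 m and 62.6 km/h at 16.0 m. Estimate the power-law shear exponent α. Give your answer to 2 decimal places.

Power law: V₂/V₁ = (z₂/z₁)^α ⇒ α = ln(V₂/V₁) / ln(z₂/z₁)
α = ln(62.6/35.4) / ln(16.0/2.09) = ln(1.7684) / ln(7.6555)
  = 0.57005 / 2.03542 = 0.28007

α ≈ 0.28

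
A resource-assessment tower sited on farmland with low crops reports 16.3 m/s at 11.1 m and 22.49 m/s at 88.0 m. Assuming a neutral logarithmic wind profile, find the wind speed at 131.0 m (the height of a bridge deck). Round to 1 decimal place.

23.7 m/s

Log law: V ∝ ln(z/z₀). From the pair, with r = V₁/V₂ = 0.72477,
ln z₀ = (ln z₁ − r·ln z₂)/(1 − r) = (2.4069 − 0.72477×4.4773)/0.27523 = -3.0450 → z₀ = 0.04760 m
V₃ = V₁ · ln(z₃/z₀)/ln(z₁/z₀) = 16.3 × 7.9202/5.4519 = 23.6795 m/s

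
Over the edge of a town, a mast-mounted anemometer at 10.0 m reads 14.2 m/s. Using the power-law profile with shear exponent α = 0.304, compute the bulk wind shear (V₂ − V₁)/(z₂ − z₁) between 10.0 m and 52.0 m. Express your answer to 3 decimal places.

Power law: V₂ = V₁ · (z₂/z₁)^α = 14.2 × (5.2000)^0.304 = 23.4398 m/s
ΔV/Δz = (23.4398 − 14.2)/(52.0 − 10.0) = 9.2398/42.0000 = 0.21999 m/s/m

0.220 m/s/m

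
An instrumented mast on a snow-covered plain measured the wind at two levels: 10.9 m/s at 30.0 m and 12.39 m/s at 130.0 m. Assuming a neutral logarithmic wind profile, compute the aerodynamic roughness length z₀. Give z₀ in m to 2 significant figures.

Log law: V(z) ∝ ln(z/z₀). With r = V₁/V₂ = 10.9/12.39 = 0.87974,
r · ln(z₂/z₀) = ln(z₁/z₀) ⇒ ln z₀ = (ln z₁ − r·ln z₂)/(1 − r)
ln z₀ = (3.40120 − 0.87974×4.86753) / 0.12026 = -7.3257
z₀ = exp(-7.3257) = 0.0006584 m

z₀ ≈ 0.00066 m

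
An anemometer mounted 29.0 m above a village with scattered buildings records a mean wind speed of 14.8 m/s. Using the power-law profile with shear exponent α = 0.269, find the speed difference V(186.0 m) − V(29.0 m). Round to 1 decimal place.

9.6 m/s

Power law: V₂ = V₁ · (z₂/z₁)^α = 14.8 × (6.4138)^0.269 = 24.3992 m/s
ΔV = 24.3992 − 14.8 = 9.5992 m/s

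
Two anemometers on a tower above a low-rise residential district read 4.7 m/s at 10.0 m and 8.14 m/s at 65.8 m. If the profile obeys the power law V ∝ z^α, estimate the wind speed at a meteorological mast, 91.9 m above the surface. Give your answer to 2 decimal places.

8.97 m/s

First find α: α = ln(V₂/V₁)/ln(z₂/z₁) = ln(8.14/4.7)/ln(65.8/10.0) = 0.54923/1.88403 = 0.2915
Extrapolate from 65.8 m to 91.9 m: V₃ = 8.14 × (91.9/65.8)^0.2915 = 8.14 × 1.1023 = 8.9726 m/s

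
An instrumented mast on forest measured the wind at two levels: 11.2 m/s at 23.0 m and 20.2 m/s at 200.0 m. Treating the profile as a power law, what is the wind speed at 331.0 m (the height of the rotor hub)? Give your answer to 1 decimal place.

23.2 m/s

First find α: α = ln(V₂/V₁)/ln(z₂/z₁) = ln(20.2/11.2)/ln(200.0/23.0) = 0.58977/2.16282 = 0.2727
Extrapolate from 200.0 m to 331.0 m: V₃ = 20.2 × (331.0/200.0)^0.2727 = 20.2 × 1.1473 = 23.1747 m/s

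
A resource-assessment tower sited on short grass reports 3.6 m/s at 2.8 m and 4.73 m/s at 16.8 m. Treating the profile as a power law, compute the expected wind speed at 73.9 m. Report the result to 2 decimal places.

5.93 m/s

First find α: α = ln(V₂/V₁)/ln(z₂/z₁) = ln(4.73/3.6)/ln(16.8/2.8) = 0.27299/1.79176 = 0.1524
Extrapolate from 16.8 m to 73.9 m: V₃ = 4.73 × (73.9/16.8)^0.1524 = 4.73 × 1.2532 = 5.9276 m/s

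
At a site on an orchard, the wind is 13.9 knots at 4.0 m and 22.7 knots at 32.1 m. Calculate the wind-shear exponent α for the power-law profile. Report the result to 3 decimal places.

α ≈ 0.236

Power law: V₂/V₁ = (z₂/z₁)^α ⇒ α = ln(V₂/V₁) / ln(z₂/z₁)
α = ln(22.7/13.9) / ln(32.1/4.0) = ln(1.6331) / ln(8.0250)
  = 0.49048 / 2.08256 = 0.23552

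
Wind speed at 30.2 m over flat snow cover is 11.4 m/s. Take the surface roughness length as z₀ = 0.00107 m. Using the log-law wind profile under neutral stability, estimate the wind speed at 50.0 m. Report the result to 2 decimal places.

11.96 m/s

Log law: V(z) ∝ ln(z/z₀), so V₂/V₁ = ln(z₂/z₀) / ln(z₁/z₀).
ln(50.0/0.00107) = 10.7521, ln(30.2/0.00107) = 10.2479
V₂ = 11.4 × 10.7521/10.2479 = 11.4 × 1.0492 = 11.9609 m/s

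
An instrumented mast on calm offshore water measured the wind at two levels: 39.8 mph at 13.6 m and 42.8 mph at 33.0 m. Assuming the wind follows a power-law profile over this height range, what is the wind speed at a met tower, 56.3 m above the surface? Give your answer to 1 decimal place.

44.7 mph

First find α: α = ln(V₂/V₁)/ln(z₂/z₁) = ln(42.8/39.8)/ln(33.0/13.6) = 0.07267/0.88644 = 0.0820
Extrapolate from 33.0 m to 56.3 m: V₃ = 42.8 × (56.3/33.0)^0.0820 = 42.8 × 1.0448 = 44.7160 mph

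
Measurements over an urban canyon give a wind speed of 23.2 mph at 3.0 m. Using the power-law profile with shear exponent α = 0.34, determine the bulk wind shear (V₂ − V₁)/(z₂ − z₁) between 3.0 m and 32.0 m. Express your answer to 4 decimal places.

0.9890 mph/m

Power law: V₂ = V₁ · (z₂/z₁)^α = 23.2 × (10.6667)^0.34 = 51.8821 mph
ΔV/Δz = (51.8821 − 23.2)/(32.0 − 3.0) = 28.6821/29.0000 = 0.98904 mph/m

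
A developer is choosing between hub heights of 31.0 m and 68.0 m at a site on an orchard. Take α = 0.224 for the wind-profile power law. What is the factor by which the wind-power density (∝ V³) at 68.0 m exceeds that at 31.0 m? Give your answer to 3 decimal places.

Speed ratio: V_B/V_A = (z_B/z_A)^α = (68.0/31.0)^0.224 = (2.1935)^0.224 = 1.19239
Power-density ratio: P_B/P_A = (V_B/V_A)³ = (1.19239)³ = 1.69532

1.695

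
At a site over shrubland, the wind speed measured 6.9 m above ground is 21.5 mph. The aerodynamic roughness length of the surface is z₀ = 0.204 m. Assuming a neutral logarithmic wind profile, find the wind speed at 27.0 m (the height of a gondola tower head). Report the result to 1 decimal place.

Log law: V(z) ∝ ln(z/z₀), so V₂/V₁ = ln(z₂/z₀) / ln(z₁/z₀).
ln(27.0/0.204) = 4.8855, ln(6.9/0.204) = 3.5212
V₂ = 21.5 × 4.8855/3.5212 = 21.5 × 1.3875 = 29.8304 mph

29.8 mph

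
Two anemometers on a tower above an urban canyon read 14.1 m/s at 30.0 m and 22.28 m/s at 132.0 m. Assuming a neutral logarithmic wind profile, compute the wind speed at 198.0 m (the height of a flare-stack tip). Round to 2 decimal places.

24.52 m/s

Log law: V ∝ ln(z/z₀). From the pair, with r = V₁/V₂ = 0.63285,
ln z₀ = (ln z₁ − r·ln z₂)/(1 − r) = (3.4012 − 0.63285×4.8828)/0.36715 = 0.8473 → z₀ = 2.333 m
V₃ = V₁ · ln(z₃/z₀)/ln(z₁/z₀) = 14.1 × 4.4409/2.5539 = 24.5186 m/s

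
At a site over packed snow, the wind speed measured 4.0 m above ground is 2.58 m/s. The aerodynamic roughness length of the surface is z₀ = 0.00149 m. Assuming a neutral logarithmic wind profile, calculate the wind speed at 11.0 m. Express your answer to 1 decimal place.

Log law: V(z) ∝ ln(z/z₀), so V₂/V₁ = ln(z₂/z₀) / ln(z₁/z₀).
ln(11.0/0.00149) = 8.9069, ln(4.0/0.00149) = 7.8953
V₂ = 2.58 × 8.9069/7.8953 = 2.58 × 1.1281 = 2.9106 m/s

2.9 m/s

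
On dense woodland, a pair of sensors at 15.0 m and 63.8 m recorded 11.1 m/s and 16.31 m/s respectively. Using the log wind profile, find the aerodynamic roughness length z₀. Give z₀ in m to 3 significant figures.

Log law: V(z) ∝ ln(z/z₀). With r = V₁/V₂ = 11.1/16.31 = 0.68056,
r · ln(z₂/z₀) = ln(z₁/z₀) ⇒ ln z₀ = (ln z₁ − r·ln z₂)/(1 − r)
ln z₀ = (2.70805 − 0.68056×4.15575) / 0.31944 = -0.3763
z₀ = exp(-0.3763) = 0.6864 m

z₀ ≈ 0.686 m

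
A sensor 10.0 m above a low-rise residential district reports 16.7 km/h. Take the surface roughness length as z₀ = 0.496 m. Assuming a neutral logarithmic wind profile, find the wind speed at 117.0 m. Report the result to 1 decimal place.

30.4 km/h

Log law: V(z) ∝ ln(z/z₀), so V₂/V₁ = ln(z₂/z₀) / ln(z₁/z₀).
ln(117.0/0.496) = 5.4634, ln(10.0/0.496) = 3.0038
V₂ = 16.7 × 5.4634/3.0038 = 16.7 × 1.8188 = 30.3746 km/h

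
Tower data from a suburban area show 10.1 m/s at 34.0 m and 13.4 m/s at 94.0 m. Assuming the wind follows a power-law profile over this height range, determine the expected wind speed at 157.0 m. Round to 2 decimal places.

15.45 m/s

First find α: α = ln(V₂/V₁)/ln(z₂/z₁) = ln(13.4/10.1)/ln(94.0/34.0) = 0.28272/1.01693 = 0.2780
Extrapolate from 94.0 m to 157.0 m: V₃ = 13.4 × (157.0/94.0)^0.2780 = 13.4 × 1.1533 = 15.4539 m/s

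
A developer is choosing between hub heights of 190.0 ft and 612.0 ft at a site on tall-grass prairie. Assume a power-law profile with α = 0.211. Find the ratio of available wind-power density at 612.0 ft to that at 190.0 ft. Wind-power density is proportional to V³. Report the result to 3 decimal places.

Speed ratio: V_B/V_A = (z_B/z_A)^α = (612.0/190.0)^0.211 = (3.2211)^0.211 = 1.27993
Power-density ratio: P_B/P_A = (V_B/V_A)³ = (1.27993)³ = 2.09683

2.097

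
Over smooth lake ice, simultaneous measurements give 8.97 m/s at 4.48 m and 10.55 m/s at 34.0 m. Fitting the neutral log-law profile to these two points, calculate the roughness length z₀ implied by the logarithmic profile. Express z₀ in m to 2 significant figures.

z₀ ≈ 0.000045 m

Log law: V(z) ∝ ln(z/z₀). With r = V₁/V₂ = 8.97/10.55 = 0.85024,
r · ln(z₂/z₀) = ln(z₁/z₀) ⇒ ln z₀ = (ln z₁ − r·ln z₂)/(1 − r)
ln z₀ = (1.49962 − 0.85024×3.52636) / 0.14976 = -10.0066
z₀ = exp(-10.0066) = 0.00004510 m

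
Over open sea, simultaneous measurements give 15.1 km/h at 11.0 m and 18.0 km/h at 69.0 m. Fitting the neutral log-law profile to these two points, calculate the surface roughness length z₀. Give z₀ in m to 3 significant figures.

z₀ ≈ 0.000775 m

Log law: V(z) ∝ ln(z/z₀). With r = V₁/V₂ = 15.1/18.0 = 0.83889,
r · ln(z₂/z₀) = ln(z₁/z₀) ⇒ ln z₀ = (ln z₁ − r·ln z₂)/(1 − r)
ln z₀ = (2.39790 − 0.83889×4.23411) / 0.16111 = -7.1631
z₀ = exp(-7.1631) = 0.0007747 m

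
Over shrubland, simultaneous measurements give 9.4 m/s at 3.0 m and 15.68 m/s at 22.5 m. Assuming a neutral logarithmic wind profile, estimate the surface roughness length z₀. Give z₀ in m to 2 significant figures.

z₀ ≈ 0.15 m

Log law: V(z) ∝ ln(z/z₀). With r = V₁/V₂ = 9.4/15.68 = 0.59949,
r · ln(z₂/z₀) = ln(z₁/z₀) ⇒ ln z₀ = (ln z₁ − r·ln z₂)/(1 − r)
ln z₀ = (1.09861 − 0.59949×3.11352) / 0.40051 = -1.9173
z₀ = exp(-1.9173) = 0.1470 m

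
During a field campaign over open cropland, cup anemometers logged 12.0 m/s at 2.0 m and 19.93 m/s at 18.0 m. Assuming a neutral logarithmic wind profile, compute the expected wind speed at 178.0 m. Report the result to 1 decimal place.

Log law: V ∝ ln(z/z₀). From the pair, with r = V₁/V₂ = 0.60211,
ln z₀ = (ln z₁ − r·ln z₂)/(1 − r) = (0.6931 − 0.60211×2.8904)/0.39789 = -2.6318 → z₀ = 0.07195 m
V₃ = V₁ · ln(z₃/z₀)/ln(z₁/z₀) = 12.0 × 7.8136/3.3249 = 28.1999 m/s

28.2 m/s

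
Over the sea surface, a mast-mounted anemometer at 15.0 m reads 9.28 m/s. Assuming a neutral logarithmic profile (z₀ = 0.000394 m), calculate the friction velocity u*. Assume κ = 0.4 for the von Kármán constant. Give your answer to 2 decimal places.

u* ≈ 0.35 m/s

Log law: V(z) = (u*/κ) · ln(z/z₀) ⇒ u* = κ · V / ln(z/z₀)
u* = 0.4 × 9.28 / ln(15.0/0.000394) = 0.4 × 9.28 / 10.5472
   = 3.7120 / 10.5472 = 0.3519 m/s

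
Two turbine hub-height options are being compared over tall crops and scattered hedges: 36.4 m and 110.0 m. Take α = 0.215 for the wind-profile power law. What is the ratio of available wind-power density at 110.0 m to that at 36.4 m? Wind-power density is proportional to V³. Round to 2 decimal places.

2.04

Speed ratio: V_B/V_A = (z_B/z_A)^α = (110.0/36.4)^0.215 = (3.0220)^0.215 = 1.26842
Power-density ratio: P_B/P_A = (V_B/V_A)³ = (1.26842)³ = 2.04074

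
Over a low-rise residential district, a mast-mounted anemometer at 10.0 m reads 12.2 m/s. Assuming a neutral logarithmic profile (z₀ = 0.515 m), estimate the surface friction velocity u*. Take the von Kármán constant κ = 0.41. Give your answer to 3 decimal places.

Log law: V(z) = (u*/κ) · ln(z/z₀) ⇒ u* = κ · V / ln(z/z₀)
u* = 0.41 × 12.2 / ln(10.0/0.515) = 0.41 × 12.2 / 2.9662
   = 5.0020 / 2.9662 = 1.6863 m/s

u* ≈ 1.686 m/s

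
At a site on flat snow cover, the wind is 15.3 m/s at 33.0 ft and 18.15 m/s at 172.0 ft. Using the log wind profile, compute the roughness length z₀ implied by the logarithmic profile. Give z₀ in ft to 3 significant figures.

z₀ ≈ 0.00467 ft

Log law: V(z) ∝ ln(z/z₀). With r = V₁/V₂ = 15.3/18.15 = 0.84298,
r · ln(z₂/z₀) = ln(z₁/z₀) ⇒ ln z₀ = (ln z₁ − r·ln z₂)/(1 − r)
ln z₀ = (3.49651 − 0.84298×5.14749) / 0.15702 = -5.3667
z₀ = exp(-5.3667) = 0.004670 ft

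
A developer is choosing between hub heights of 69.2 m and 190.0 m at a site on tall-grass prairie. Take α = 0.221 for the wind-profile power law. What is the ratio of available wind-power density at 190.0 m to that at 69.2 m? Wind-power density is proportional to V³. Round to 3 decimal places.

Speed ratio: V_B/V_A = (z_B/z_A)^α = (190.0/69.2)^0.221 = (2.7457)^0.221 = 1.25009
Power-density ratio: P_B/P_A = (V_B/V_A)³ = (1.25009)³ = 1.95354

1.954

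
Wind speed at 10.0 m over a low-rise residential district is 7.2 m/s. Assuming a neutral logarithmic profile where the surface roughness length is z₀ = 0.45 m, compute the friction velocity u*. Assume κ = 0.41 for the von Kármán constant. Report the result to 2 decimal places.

u* ≈ 0.95 m/s

Log law: V(z) = (u*/κ) · ln(z/z₀) ⇒ u* = κ · V / ln(z/z₀)
u* = 0.41 × 7.2 / ln(10.0/0.45) = 0.41 × 7.2 / 3.1011
   = 2.9520 / 3.1011 = 0.9519 m/s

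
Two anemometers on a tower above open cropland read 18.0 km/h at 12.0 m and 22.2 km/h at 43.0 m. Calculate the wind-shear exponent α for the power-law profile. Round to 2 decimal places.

α ≈ 0.16

Power law: V₂/V₁ = (z₂/z₁)^α ⇒ α = ln(V₂/V₁) / ln(z₂/z₁)
α = ln(22.2/18.0) / ln(43.0/12.0) = ln(1.2333) / ln(3.5833)
  = 0.20972 / 1.27629 = 0.16432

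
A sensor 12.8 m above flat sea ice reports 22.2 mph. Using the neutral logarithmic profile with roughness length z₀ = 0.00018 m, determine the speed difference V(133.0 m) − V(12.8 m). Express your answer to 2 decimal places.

Log law: V₂ = V₁ · ln(z₂/z₀)/ln(z₁/z₀) = 22.2 × 13.5129/11.1720 = 26.8516 mph
ΔV = 26.8516 − 22.2 = 4.6516 mph

4.65 mph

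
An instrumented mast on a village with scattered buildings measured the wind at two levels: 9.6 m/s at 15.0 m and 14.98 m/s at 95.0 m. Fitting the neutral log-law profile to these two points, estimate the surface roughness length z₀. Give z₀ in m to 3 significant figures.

z₀ ≈ 0.557 m

Log law: V(z) ∝ ln(z/z₀). With r = V₁/V₂ = 9.6/14.98 = 0.64085,
r · ln(z₂/z₀) = ln(z₁/z₀) ⇒ ln z₀ = (ln z₁ − r·ln z₂)/(1 − r)
ln z₀ = (2.70805 − 0.64085×4.55388) / 0.35915 = -0.5856
z₀ = exp(-0.5856) = 0.5568 m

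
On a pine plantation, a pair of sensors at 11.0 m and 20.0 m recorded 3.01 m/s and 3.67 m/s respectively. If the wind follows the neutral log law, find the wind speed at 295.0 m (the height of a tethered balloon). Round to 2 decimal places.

Log law: V ∝ ln(z/z₀). From the pair, with r = V₁/V₂ = 0.82016,
ln z₀ = (ln z₁ − r·ln z₂)/(1 − r) = (2.3979 − 0.82016×2.9957)/0.17984 = -0.3286 → z₀ = 0.7199 m
V₃ = V₁ · ln(z₃/z₀)/ln(z₁/z₀) = 3.01 × 6.0156/2.7265 = 6.6411 m/s

6.64 m/s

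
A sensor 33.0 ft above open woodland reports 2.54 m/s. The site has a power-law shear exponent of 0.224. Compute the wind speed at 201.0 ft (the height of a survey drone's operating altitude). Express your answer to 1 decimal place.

3.8 m/s

Power-law profile: V₂ = V₁ · (z₂/z₁)^α
V₂ = 2.54 × (201.0/33.0)^0.224 = 2.54 × (6.0909)^0.224
    = 2.54 × 1.4989 = 3.8072 m/s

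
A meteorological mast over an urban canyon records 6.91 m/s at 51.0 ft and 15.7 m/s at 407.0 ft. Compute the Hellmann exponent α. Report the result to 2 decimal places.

Power law: V₂/V₁ = (z₂/z₁)^α ⇒ α = ln(V₂/V₁) / ln(z₂/z₁)
α = ln(15.7/6.91) / ln(407.0/51.0) = ln(2.2721) / ln(7.9804)
  = 0.82069 / 2.07699 = 0.39514

α ≈ 0.40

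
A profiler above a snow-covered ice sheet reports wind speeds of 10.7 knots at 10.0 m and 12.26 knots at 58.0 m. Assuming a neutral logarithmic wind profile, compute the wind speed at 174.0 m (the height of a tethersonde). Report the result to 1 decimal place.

13.2 knots

Log law: V ∝ ln(z/z₀). From the pair, with r = V₁/V₂ = 0.87276,
ln z₀ = (ln z₁ − r·ln z₂)/(1 − r) = (2.3026 − 0.87276×4.0604)/0.12724 = -9.7545 → z₀ = 0.00005803 m
V₃ = V₁ · ln(z₃/z₀)/ln(z₁/z₀) = 10.7 × 14.9136/12.0571 = 13.2350 knots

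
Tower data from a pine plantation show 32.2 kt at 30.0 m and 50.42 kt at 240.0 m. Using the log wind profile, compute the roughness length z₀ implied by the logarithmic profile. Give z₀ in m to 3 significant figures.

z₀ ≈ 0.761 m

Log law: V(z) ∝ ln(z/z₀). With r = V₁/V₂ = 32.2/50.42 = 0.63864,
r · ln(z₂/z₀) = ln(z₁/z₀) ⇒ ln z₀ = (ln z₁ − r·ln z₂)/(1 − r)
ln z₀ = (3.40120 − 0.63864×5.48064) / 0.36136 = -0.2738
z₀ = exp(-0.2738) = 0.7605 m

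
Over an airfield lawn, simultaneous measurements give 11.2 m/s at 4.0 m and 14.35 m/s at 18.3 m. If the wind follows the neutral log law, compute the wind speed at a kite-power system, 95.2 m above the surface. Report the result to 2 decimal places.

17.77 m/s

Log law: V ∝ ln(z/z₀). From the pair, with r = V₁/V₂ = 0.78049,
ln z₀ = (ln z₁ − r·ln z₂)/(1 − r) = (1.3863 − 0.78049×2.9069)/0.21951 = -4.0203 → z₀ = 0.01795 m
V₃ = V₁ · ln(z₃/z₀)/ln(z₁/z₀) = 11.2 × 8.5763/5.4066 = 17.7661 m/s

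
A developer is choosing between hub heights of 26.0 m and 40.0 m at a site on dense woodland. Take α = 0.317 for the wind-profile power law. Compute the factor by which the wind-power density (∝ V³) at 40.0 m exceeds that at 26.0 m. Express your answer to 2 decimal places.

1.51

Speed ratio: V_B/V_A = (z_B/z_A)^α = (40.0/26.0)^0.317 = (1.5385)^0.317 = 1.14632
Power-density ratio: P_B/P_A = (V_B/V_A)³ = (1.14632)³ = 1.50633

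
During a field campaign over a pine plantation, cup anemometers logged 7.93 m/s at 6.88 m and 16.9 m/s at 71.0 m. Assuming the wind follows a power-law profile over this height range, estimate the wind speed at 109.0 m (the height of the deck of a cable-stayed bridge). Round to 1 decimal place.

First find α: α = ln(V₂/V₁)/ln(z₂/z₁) = ln(16.9/7.93)/ln(71.0/6.88) = 0.75666/2.33406 = 0.3242
Extrapolate from 71.0 m to 109.0 m: V₃ = 16.9 × (109.0/71.0)^0.3242 = 16.9 × 1.1491 = 19.4195 m/s

19.4 m/s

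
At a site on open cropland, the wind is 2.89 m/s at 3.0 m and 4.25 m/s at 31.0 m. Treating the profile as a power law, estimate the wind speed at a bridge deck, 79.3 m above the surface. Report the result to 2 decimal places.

First find α: α = ln(V₂/V₁)/ln(z₂/z₁) = ln(4.25/2.89)/ln(31.0/3.0) = 0.38566/2.33537 = 0.1651
Extrapolate from 31.0 m to 79.3 m: V₃ = 4.25 × (79.3/31.0)^0.1651 = 4.25 × 1.1678 = 4.9631 m/s

4.96 m/s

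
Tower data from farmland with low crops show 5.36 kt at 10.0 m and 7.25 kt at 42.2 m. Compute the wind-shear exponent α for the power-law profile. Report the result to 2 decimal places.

α ≈ 0.21

Power law: V₂/V₁ = (z₂/z₁)^α ⇒ α = ln(V₂/V₁) / ln(z₂/z₁)
α = ln(7.25/5.36) / ln(42.2/10.0) = ln(1.3526) / ln(4.2200)
  = 0.30204 / 1.43984 = 0.20977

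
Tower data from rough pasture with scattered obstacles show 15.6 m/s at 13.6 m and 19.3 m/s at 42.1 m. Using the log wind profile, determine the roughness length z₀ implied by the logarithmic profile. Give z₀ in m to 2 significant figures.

Log law: V(z) ∝ ln(z/z₀). With r = V₁/V₂ = 15.6/19.3 = 0.80829,
r · ln(z₂/z₀) = ln(z₁/z₀) ⇒ ln z₀ = (ln z₁ − r·ln z₂)/(1 − r)
ln z₀ = (2.61007 − 0.80829×3.74005) / 0.19171 = -2.1542
z₀ = exp(-2.1542) = 0.1160 m

z₀ ≈ 0.12 m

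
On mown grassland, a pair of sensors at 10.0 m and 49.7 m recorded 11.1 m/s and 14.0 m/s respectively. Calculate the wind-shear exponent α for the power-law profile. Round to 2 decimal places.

Power law: V₂/V₁ = (z₂/z₁)^α ⇒ α = ln(V₂/V₁) / ln(z₂/z₁)
α = ln(14.0/11.1) / ln(49.7/10.0) = ln(1.2613) / ln(4.9700)
  = 0.23211 / 1.60342 = 0.14476

α ≈ 0.14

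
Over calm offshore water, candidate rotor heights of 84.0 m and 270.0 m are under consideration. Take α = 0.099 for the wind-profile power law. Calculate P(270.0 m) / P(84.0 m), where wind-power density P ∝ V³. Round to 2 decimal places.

1.41

Speed ratio: V_B/V_A = (z_B/z_A)^α = (270.0/84.0)^0.099 = (3.2143)^0.099 = 1.12254
Power-density ratio: P_B/P_A = (V_B/V_A)³ = (1.12254)³ = 1.41450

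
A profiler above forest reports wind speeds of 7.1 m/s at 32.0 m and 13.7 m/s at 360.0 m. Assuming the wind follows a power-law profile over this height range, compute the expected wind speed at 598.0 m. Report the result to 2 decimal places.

First find α: α = ln(V₂/V₁)/ln(z₂/z₁) = ln(13.7/7.1)/ln(360.0/32.0) = 0.65730/2.42037 = 0.2716
Extrapolate from 360.0 m to 598.0 m: V₃ = 13.7 × (598.0/360.0)^0.2716 = 13.7 × 1.1478 = 15.7244 m/s

15.72 m/s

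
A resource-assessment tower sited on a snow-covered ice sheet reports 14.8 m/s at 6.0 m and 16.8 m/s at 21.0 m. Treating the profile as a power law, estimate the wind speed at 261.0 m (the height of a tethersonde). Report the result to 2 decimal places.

21.68 m/s

First find α: α = ln(V₂/V₁)/ln(z₂/z₁) = ln(16.8/14.8)/ln(21.0/6.0) = 0.12675/1.25276 = 0.1012
Extrapolate from 21.0 m to 261.0 m: V₃ = 16.8 × (261.0/21.0)^0.1012 = 16.8 × 1.2904 = 21.6791 m/s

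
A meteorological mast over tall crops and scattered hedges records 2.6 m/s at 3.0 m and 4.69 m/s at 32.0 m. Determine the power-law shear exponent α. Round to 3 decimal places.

α ≈ 0.249

Power law: V₂/V₁ = (z₂/z₁)^α ⇒ α = ln(V₂/V₁) / ln(z₂/z₁)
α = ln(4.69/2.6) / ln(32.0/3.0) = ln(1.8038) / ln(10.6667)
  = 0.58992 / 2.36712 = 0.24921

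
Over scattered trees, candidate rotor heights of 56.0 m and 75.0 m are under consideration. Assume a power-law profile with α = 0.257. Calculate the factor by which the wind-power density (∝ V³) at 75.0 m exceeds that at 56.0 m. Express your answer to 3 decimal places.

1.253

Speed ratio: V_B/V_A = (z_B/z_A)^α = (75.0/56.0)^0.257 = (1.3393)^0.257 = 1.07797
Power-density ratio: P_B/P_A = (V_B/V_A)³ = (1.07797)³ = 1.25262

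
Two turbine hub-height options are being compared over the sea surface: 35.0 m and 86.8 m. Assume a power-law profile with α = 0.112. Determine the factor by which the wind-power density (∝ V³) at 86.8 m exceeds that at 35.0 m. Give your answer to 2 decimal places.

1.36

Speed ratio: V_B/V_A = (z_B/z_A)^α = (86.8/35.0)^0.112 = (2.4800)^0.112 = 1.10708
Power-density ratio: P_B/P_A = (V_B/V_A)³ = (1.10708)³ = 1.35686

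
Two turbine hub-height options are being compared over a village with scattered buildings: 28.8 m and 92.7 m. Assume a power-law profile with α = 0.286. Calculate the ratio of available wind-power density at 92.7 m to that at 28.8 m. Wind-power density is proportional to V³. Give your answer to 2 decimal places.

2.73

Speed ratio: V_B/V_A = (z_B/z_A)^α = (92.7/28.8)^0.286 = (3.2188)^0.286 = 1.39701
Power-density ratio: P_B/P_A = (V_B/V_A)³ = (1.39701)³ = 2.72644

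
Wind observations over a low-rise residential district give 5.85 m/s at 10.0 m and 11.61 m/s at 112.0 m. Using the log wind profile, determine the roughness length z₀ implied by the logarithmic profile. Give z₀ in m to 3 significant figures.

z₀ ≈ 0.860 m

Log law: V(z) ∝ ln(z/z₀). With r = V₁/V₂ = 5.85/11.61 = 0.50388,
r · ln(z₂/z₀) = ln(z₁/z₀) ⇒ ln z₀ = (ln z₁ − r·ln z₂)/(1 − r)
ln z₀ = (2.30259 − 0.50388×4.71850) / 0.49612 = -0.1511
z₀ = exp(-0.1511) = 0.8598 m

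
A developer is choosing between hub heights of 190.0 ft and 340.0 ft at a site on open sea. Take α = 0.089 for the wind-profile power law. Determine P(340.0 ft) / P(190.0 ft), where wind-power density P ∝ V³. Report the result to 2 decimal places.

Speed ratio: V_B/V_A = (z_B/z_A)^α = (340.0/190.0)^0.089 = (1.7895)^0.089 = 1.05316
Power-density ratio: P_B/P_A = (V_B/V_A)³ = (1.05316)³ = 1.16809

1.17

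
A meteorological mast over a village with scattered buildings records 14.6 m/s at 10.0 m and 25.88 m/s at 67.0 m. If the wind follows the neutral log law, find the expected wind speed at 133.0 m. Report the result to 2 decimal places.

Log law: V ∝ ln(z/z₀). From the pair, with r = V₁/V₂ = 0.56414,
ln z₀ = (ln z₁ − r·ln z₂)/(1 − r) = (2.3026 − 0.56414×4.2047)/0.43586 = -0.1594 → z₀ = 0.8527 m
V₃ = V₁ · ln(z₃/z₀)/ln(z₁/z₀) = 14.6 × 5.0497/2.4619 = 29.9461 m/s

29.95 m/s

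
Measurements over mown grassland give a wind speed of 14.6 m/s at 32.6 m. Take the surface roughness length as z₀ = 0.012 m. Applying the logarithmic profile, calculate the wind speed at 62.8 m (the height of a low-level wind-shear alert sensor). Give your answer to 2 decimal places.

Log law: V(z) ∝ ln(z/z₀), so V₂/V₁ = ln(z₂/z₀) / ln(z₁/z₀).
ln(62.8/0.012) = 8.5628, ln(32.6/0.012) = 7.9072
V₂ = 14.6 × 8.5628/7.9072 = 14.6 × 1.0829 = 15.8106 m/s

15.81 m/s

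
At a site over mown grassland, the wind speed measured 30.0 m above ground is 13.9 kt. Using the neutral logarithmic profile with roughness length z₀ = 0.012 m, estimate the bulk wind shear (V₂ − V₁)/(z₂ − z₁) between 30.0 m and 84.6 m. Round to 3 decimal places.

0.034 kt/m

Log law: V₂ = V₁ · ln(z₂/z₀)/ln(z₁/z₀) = 13.9 × 8.8608/7.8240 = 15.7418 kt
ΔV/Δz = (15.7418 − 13.9)/(84.6 − 30.0) = 1.8418/54.6000 = 0.03373 kt/m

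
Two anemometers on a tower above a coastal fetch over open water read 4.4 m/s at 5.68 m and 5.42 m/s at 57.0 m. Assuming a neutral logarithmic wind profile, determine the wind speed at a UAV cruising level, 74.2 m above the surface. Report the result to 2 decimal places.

5.54 m/s

Log law: V ∝ ln(z/z₀). From the pair, with r = V₁/V₂ = 0.81181,
ln z₀ = (ln z₁ − r·ln z₂)/(1 − r) = (1.7370 − 0.81181×4.0431)/0.18819 = -8.2109 → z₀ = 0.0002717 m
V₃ = V₁ · ln(z₃/z₀)/ln(z₁/z₀) = 4.4 × 12.5177/9.9479 = 5.5366 m/s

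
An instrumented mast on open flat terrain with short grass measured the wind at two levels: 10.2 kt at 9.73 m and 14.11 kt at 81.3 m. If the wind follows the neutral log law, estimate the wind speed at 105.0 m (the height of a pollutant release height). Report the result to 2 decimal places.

Log law: V ∝ ln(z/z₀). From the pair, with r = V₁/V₂ = 0.72289,
ln z₀ = (ln z₁ − r·ln z₂)/(1 − r) = (2.2752 − 0.72289×4.3981)/0.27711 = -3.2629 → z₀ = 0.03828 m
V₃ = V₁ · ln(z₃/z₀)/ln(z₁/z₀) = 10.2 × 7.9168/5.5381 = 14.5812 kt

14.58 kt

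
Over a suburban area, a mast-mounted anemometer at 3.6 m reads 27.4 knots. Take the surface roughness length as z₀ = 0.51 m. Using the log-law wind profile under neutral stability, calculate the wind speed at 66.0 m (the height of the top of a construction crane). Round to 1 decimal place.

Log law: V(z) ∝ ln(z/z₀), so V₂/V₁ = ln(z₂/z₀) / ln(z₁/z₀).
ln(66.0/0.51) = 4.8630, ln(3.6/0.51) = 1.9543
V₂ = 27.4 × 4.8630/1.9543 = 27.4 × 2.4884 = 68.1818 knots

68.2 knots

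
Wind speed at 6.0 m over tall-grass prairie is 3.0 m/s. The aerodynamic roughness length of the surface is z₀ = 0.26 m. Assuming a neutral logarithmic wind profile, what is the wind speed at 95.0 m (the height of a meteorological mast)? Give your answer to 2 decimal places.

5.64 m/s

Log law: V(z) ∝ ln(z/z₀), so V₂/V₁ = ln(z₂/z₀) / ln(z₁/z₀).
ln(95.0/0.26) = 5.9010, ln(6.0/0.26) = 3.1388
V₂ = 3.0 × 5.9010/3.1388 = 3.0 × 1.8800 = 5.6399 m/s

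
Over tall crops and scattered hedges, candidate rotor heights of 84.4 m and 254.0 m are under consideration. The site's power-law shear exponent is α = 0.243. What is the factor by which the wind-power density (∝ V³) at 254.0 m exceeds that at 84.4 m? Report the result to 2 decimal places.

Speed ratio: V_B/V_A = (z_B/z_A)^α = (254.0/84.4)^0.243 = (3.0095)^0.243 = 1.30699
Power-density ratio: P_B/P_A = (V_B/V_A)³ = (1.30699)³ = 2.23265

2.23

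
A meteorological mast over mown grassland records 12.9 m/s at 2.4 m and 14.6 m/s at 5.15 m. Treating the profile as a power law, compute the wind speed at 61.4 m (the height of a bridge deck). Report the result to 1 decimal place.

First find α: α = ln(V₂/V₁)/ln(z₂/z₁) = ln(14.6/12.9)/ln(5.15/2.4) = 0.12379/0.76353 = 0.1621
Extrapolate from 5.15 m to 61.4 m: V₃ = 14.6 × (61.4/5.15)^0.1621 = 14.6 × 1.4946 = 21.8207 m/s

21.8 m/s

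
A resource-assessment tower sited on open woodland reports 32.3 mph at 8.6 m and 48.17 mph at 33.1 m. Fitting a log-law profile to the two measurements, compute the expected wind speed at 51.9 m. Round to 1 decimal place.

Log law: V ∝ ln(z/z₀). From the pair, with r = V₁/V₂ = 0.67054,
ln z₀ = (ln z₁ − r·ln z₂)/(1 − r) = (2.1518 − 0.67054×3.4995)/0.32946 = -0.5913 → z₀ = 0.5536 m
V₃ = V₁ · ln(z₃/z₀)/ln(z₁/z₀) = 32.3 × 4.5407/2.7431 = 53.4662 mph

53.5 mph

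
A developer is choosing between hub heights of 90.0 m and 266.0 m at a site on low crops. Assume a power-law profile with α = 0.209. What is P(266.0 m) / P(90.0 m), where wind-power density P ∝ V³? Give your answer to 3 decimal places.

Speed ratio: V_B/V_A = (z_B/z_A)^α = (266.0/90.0)^0.209 = (2.9556)^0.209 = 1.25419
Power-density ratio: P_B/P_A = (V_B/V_A)³ = (1.25419)³ = 1.97283

1.973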